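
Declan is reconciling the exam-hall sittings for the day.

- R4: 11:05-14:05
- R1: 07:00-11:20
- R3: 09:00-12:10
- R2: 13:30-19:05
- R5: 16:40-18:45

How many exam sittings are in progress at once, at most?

Sort all start/end points and keep a running count:
07:00 start R1 → 1
09:00 start R3 → 2
11:05 start R4 → 3
11:20 end R1 → 2
12:10 end R3 → 1
13:30 start R2 → 2
14:05 end R4 → 1
16:40 start R5 → 2
18:45 end R5 → 1
19:05 end R2 → 0
Peak is 3, at 11:05 (R1, R3, R4).

3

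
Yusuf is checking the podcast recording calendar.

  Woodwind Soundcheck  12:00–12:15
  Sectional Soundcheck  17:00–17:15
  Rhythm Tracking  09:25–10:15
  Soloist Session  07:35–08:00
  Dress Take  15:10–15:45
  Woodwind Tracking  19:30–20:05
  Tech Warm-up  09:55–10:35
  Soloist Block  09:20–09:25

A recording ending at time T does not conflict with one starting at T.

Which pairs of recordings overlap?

Rhythm Tracking & Tech Warm-up

Check each pair: they overlap iff neither finishes before the other starts.
Sorted by start: Soloist Session, Soloist Block, Rhythm Tracking, Tech Warm-up, Woodwind Soundcheck, Dress Take, Sectional Soundcheck, Woodwind Tracking.
Soloist Block starts after Soloist Session ends, so Soloist Session has no further overlaps.
Rhythm Tracking starts exactly when Soloist Block ends (back-to-back, no overlap), so Soloist Block has no further overlaps.
Tech Warm-up starts before Rhythm Tracking ends → Rhythm Tracking and Tech Warm-up overlap.
Woodwind Soundcheck starts after Rhythm Tracking ends, so Rhythm Tracking has no further overlaps.
Woodwind Soundcheck starts after Tech Warm-up ends, so Tech Warm-up has no further overlaps.
Dress Take starts after Woodwind Soundcheck ends, so Woodwind Soundcheck has no further overlaps.
Sectional Soundcheck starts after Dress Take ends, so Dress Take has no further overlaps.
Woodwind Tracking starts after Sectional Soundcheck ends.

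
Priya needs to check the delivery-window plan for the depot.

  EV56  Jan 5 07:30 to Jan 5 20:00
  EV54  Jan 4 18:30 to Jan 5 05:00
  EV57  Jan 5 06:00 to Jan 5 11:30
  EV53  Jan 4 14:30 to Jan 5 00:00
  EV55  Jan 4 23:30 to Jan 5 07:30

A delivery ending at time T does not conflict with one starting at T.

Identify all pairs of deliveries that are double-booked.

Sorted by start: EV53, EV54, EV55, EV57, EV56.
EV54 starts before EV53 ends → EV53 and EV54 overlap.
EV55 starts before EV53 ends → EV53 and EV55 overlap.
EV57 starts after EV53 ends; EV53 is clear from here.
EV55 starts before EV54 ends → EV54 and EV55 overlap.
EV57 starts after EV54 ends; EV54 is clear from here.
EV57 starts before EV55 ends → EV55 and EV57 overlap.
EV56 starts exactly when EV55 ends (back-to-back, no overlap).
EV56 starts before EV57 ends → EV57 and EV56 overlap.

EV53 & EV54, EV53 & EV55, EV54 & EV55, EV55 & EV57, EV56 & EV57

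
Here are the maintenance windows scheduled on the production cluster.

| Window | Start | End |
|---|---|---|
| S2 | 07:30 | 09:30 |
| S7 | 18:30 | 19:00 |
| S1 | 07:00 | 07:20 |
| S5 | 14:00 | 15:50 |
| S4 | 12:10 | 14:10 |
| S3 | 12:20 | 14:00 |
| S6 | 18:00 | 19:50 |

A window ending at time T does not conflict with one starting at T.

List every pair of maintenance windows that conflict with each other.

S3 & S4, S4 & S5, S6 & S7

Sorted by start: S1, S2, S4, S3, S5, S6, S7.
S2 starts after S1 ends, so nothing later overlaps S1 either.
S4 starts after S2 ends, so nothing later overlaps S2 either.
S3 starts before S4 ends → S4 and S3 overlap.
S5 starts before S4 ends → S4 and S5 overlap.
S6 starts after S4 ends, so nothing later overlaps S4 either.
S5 starts exactly when S3 ends (back-to-back, no overlap), so nothing later overlaps S3 either.
S6 starts after S5 ends, so nothing later overlaps S5 either.
S7 starts before S6 ends → S6 and S7 overlap.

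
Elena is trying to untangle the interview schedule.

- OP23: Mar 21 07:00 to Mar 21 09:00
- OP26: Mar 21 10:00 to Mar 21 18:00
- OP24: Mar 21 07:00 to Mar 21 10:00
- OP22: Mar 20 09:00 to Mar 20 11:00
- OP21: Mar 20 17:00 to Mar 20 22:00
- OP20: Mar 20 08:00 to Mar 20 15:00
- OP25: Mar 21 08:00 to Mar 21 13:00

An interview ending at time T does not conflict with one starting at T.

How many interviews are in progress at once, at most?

3

Sort all start/end points and keep a running count:
Mar 20 08:00 start OP20 → 1
Mar 20 09:00 start OP22 → 2
Mar 20 11:00 end OP22 → 1
Mar 20 15:00 end OP20 → 0
Mar 20 17:00 start OP21 → 1
Mar 20 22:00 end OP21 → 0
Mar 21 07:00 start OP23 → 1
Mar 21 07:00 start OP24 → 2
Mar 21 08:00 start OP25 → 3
Mar 21 09:00 end OP23 → 2
Mar 21 10:00 end OP24 → 1
Mar 21 10:00 start OP26 → 2
Mar 21 13:00 end OP25 → 1
Mar 21 18:00 end OP26 → 0
Peak is 3, at Mar 21 08:00 (OP23, OP24, OP25).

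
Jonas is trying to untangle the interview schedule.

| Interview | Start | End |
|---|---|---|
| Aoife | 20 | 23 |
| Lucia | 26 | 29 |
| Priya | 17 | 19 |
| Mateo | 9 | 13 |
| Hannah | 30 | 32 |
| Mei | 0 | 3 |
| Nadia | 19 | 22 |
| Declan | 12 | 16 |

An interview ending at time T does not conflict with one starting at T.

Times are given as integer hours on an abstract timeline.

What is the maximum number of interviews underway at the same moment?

Sweep the timeline, counting +1 at each start and −1 at each end (ends before starts at a tie):
0 start Mei → 1
3 end Mei → 0
9 start Mateo → 1
12 start Declan → 2
13 end Mateo → 1
16 end Declan → 0
17 start Priya → 1
19 end Priya → 0
19 start Nadia → 1
20 start Aoife → 2
22 end Nadia → 1
23 end Aoife → 0
26 start Lucia → 1
29 end Lucia → 0
30 start Hannah → 1
32 end Hannah → 0
Peak is 2, at 12 (Declan, Mateo).

2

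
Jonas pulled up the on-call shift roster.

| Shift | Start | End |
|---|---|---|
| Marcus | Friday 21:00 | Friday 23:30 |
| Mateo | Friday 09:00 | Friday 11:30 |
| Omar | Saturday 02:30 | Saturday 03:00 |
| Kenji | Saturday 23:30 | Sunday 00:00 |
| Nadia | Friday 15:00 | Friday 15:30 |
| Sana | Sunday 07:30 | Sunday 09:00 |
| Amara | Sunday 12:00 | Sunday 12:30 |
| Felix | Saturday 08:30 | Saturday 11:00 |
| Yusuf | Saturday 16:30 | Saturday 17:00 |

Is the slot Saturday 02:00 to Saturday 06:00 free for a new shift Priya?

No — it overlaps Omar

Mateo: ends Friday 11:30 at or before Priya starts Saturday 02:00 → clear.
Nadia: ends Friday 15:30 at or before Priya starts Saturday 02:00 → clear.
Marcus: ends Friday 23:30 at or before Priya starts Saturday 02:00 → clear.
Omar: starts Saturday 02:30 before Priya ends Saturday 06:00, and ends Saturday 03:00 after Priya starts Saturday 02:00 → overlap.
Felix: starts Saturday 08:30 at or after Priya ends Saturday 06:00 → clear.
Yusuf: starts Saturday 16:30 at or after Priya ends Saturday 06:00 → clear.
Kenji: starts Saturday 23:30 at or after Priya ends Saturday 06:00 → clear.
Sana: starts Sunday 07:30 at or after Priya ends Saturday 06:00 → clear.
Amara: starts Sunday 12:00 at or after Priya ends Saturday 06:00 → clear.
Priya overlaps Omar.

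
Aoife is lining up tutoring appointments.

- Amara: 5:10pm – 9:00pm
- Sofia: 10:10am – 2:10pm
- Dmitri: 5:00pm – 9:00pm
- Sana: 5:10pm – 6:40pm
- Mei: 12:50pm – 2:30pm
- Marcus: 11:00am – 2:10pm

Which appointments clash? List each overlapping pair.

Two intervals overlap when each starts before the other ends.
Sorted by start: Sofia, Marcus, Mei, Dmitri, Sana, Amara.
Marcus starts before Sofia ends → Sofia and Marcus overlap.
Mei starts before Sofia ends → Sofia and Mei overlap.
Dmitri starts after Sofia ends, so nothing later overlaps Sofia either.
Mei starts before Marcus ends → Marcus and Mei overlap.
Dmitri starts after Marcus ends, so nothing later overlaps Marcus either.
Dmitri starts after Mei ends, so nothing later overlaps Mei either.
Sana starts before Dmitri ends → Dmitri and Sana overlap.
Amara starts before Dmitri ends → Dmitri and Amara overlap.
Amara starts before Sana ends → Sana and Amara overlap.

Amara & Dmitri, Amara & Sana, Dmitri & Sana, Marcus & Mei, Marcus & Sofia, Mei & Sofia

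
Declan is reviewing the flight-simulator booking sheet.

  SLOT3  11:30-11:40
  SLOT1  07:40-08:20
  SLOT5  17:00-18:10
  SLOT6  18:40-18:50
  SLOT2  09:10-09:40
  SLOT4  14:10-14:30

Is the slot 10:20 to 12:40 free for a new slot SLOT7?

No — it overlaps SLOT3

SLOT1: ends 08:20 at or before SLOT7 starts 10:20 → clear.
SLOT2: ends 09:40 at or before SLOT7 starts 10:20 → clear.
SLOT3: starts 11:30 before SLOT7 ends 12:40, and ends 11:40 after SLOT7 starts 10:20 → overlap.
SLOT4: starts 14:10 at or after SLOT7 ends 12:40 → clear.
SLOT5: starts 17:00 at or after SLOT7 ends 12:40 → clear.
SLOT6: starts 18:40 at or after SLOT7 ends 12:40 → clear.
SLOT7 overlaps SLOT3.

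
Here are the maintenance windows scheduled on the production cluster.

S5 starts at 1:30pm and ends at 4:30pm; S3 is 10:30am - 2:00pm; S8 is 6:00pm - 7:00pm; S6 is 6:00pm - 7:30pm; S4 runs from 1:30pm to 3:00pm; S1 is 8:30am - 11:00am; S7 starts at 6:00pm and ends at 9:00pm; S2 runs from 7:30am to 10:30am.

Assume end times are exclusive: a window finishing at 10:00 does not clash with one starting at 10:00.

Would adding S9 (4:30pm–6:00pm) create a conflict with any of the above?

No — it doesn't clash with anything

S2: ends 10:30am at or before S9 starts 4:30pm → clear.
S1: ends 11:00am at or before S9 starts 4:30pm → clear.
S3: ends 2:00pm at or before S9 starts 4:30pm → clear.
S4: ends 3:00pm at or before S9 starts 4:30pm → clear.
S5: ends 4:30pm at or before S9 starts 4:30pm → clear.
S6: starts 6:00pm at or after S9 ends 6:00pm → clear.
S7: starts 6:00pm at or after S9 ends 6:00pm → clear.
S8: starts 6:00pm at or after S9 ends 6:00pm → clear.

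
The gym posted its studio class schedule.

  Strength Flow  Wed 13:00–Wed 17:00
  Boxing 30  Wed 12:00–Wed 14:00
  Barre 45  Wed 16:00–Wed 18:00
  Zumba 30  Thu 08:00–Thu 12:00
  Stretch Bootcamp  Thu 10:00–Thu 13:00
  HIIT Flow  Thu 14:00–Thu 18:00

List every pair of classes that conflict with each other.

Sorted by start: Boxing 30, Strength Flow, Barre 45, Zumba 30, Stretch Bootcamp, HIIT Flow.
Strength Flow starts before Boxing 30 ends → Boxing 30 and Strength Flow overlap.
Barre 45 starts after Boxing 30 ends; Boxing 30 is clear from here.
Barre 45 starts before Strength Flow ends → Strength Flow and Barre 45 overlap.
Zumba 30 starts after Strength Flow ends; Strength Flow is clear from here.
Zumba 30 starts after Barre 45 ends; Barre 45 is clear from here.
Stretch Bootcamp starts before Zumba 30 ends → Zumba 30 and Stretch Bootcamp overlap.
HIIT Flow starts after Zumba 30 ends.
HIIT Flow starts after Stretch Bootcamp ends.

Barre 45 & Strength Flow, Boxing 30 & Strength Flow, Stretch Bootcamp & Zumba 30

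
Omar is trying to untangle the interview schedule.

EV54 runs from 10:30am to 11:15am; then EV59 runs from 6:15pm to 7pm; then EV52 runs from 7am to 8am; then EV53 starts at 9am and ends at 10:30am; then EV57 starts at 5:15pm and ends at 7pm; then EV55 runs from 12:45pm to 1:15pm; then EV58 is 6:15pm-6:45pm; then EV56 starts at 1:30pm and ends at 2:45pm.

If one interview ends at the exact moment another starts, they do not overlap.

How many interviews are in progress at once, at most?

Walk through starts and ends in time order (an end at T is processed before a start at T):
7am start EV52 → 1
8am end EV52 → 0
9am start EV53 → 1
10:30am end EV53 → 0
10:30am start EV54 → 1
11:15am end EV54 → 0
12:45pm start EV55 → 1
1:15pm end EV55 → 0
1:30pm start EV56 → 1
2:45pm end EV56 → 0
5:15pm start EV57 → 1
6:15pm start EV58 → 2
6:15pm start EV59 → 3
6:45pm end EV58 → 2
7pm end EV57 → 1
7pm end EV59 → 0
Peak is 3, at 6:15pm (EV57, EV58, EV59).

3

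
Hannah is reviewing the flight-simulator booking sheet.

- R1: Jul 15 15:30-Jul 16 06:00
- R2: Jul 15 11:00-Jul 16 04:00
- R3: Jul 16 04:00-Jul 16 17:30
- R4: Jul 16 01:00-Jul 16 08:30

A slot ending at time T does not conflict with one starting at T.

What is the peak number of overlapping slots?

Sweep the timeline, counting +1 at each start and −1 at each end (ends before starts at a tie):
Jul 15 11:00 start R2 → 1
Jul 15 15:30 start R1 → 2
Jul 16 01:00 start R4 → 3
Jul 16 04:00 end R2 → 2
Jul 16 04:00 start R3 → 3
Jul 16 06:00 end R1 → 2
Jul 16 08:30 end R4 → 1
Jul 16 17:30 end R3 → 0
Peak is 3, at Jul 16 01:00 (R1, R2, R4).

3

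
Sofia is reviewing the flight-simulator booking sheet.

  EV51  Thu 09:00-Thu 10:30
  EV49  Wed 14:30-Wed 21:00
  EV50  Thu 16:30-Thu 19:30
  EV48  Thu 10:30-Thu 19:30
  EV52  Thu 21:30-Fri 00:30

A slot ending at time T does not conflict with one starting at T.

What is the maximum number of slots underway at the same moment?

Sort all start/end points and keep a running count:
Wed 14:30 start EV49 → 1
Wed 21:00 end EV49 → 0
Thu 09:00 start EV51 → 1
Thu 10:30 end EV51 → 0
Thu 10:30 start EV48 → 1
Thu 16:30 start EV50 → 2
Thu 19:30 end EV48 → 1
Thu 19:30 end EV50 → 0
Thu 21:30 start EV52 → 1
Fri 00:30 end EV52 → 0
Peak is 2, at Thu 16:30 (EV48, EV50).

2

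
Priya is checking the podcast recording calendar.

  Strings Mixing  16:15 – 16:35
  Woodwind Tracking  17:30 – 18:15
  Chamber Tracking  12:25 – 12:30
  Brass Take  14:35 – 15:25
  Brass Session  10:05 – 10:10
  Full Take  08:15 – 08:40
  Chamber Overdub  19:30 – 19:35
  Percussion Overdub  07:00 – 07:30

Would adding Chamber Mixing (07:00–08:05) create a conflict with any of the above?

Yes — it overlaps Percussion Overdub

Percussion Overdub: starts 07:00 before Chamber Mixing ends 08:05, and ends 07:30 after Chamber Mixing starts 07:00 → overlap.
Full Take: starts 08:15 at or after Chamber Mixing ends 08:05 → clear.
Brass Session: starts 10:05 at or after Chamber Mixing ends 08:05 → clear.
Chamber Tracking: starts 12:25 at or after Chamber Mixing ends 08:05 → clear.
Brass Take: starts 14:35 at or after Chamber Mixing ends 08:05 → clear.
Strings Mixing: starts 16:15 at or after Chamber Mixing ends 08:05 → clear.
Woodwind Tracking: starts 17:30 at or after Chamber Mixing ends 08:05 → clear.
Chamber Overdub: starts 19:30 at or after Chamber Mixing ends 08:05 → clear.
Chamber Mixing overlaps Percussion Overdub.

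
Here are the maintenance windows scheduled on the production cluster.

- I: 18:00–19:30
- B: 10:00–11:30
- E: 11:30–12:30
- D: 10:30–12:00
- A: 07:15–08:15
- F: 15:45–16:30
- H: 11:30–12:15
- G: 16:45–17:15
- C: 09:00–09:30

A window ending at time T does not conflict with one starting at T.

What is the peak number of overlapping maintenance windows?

3

Sort all start/end points and keep a running count:
07:15 start A → 1
08:15 end A → 0
09:00 start C → 1
09:30 end C → 0
10:00 start B → 1
10:30 start D → 2
11:30 end B → 1
11:30 start E → 2
11:30 start H → 3
12:00 end D → 2
12:15 end H → 1
12:30 end E → 0
15:45 start F → 1
16:30 end F → 0
16:45 start G → 1
17:15 end G → 0
18:00 start I → 1
19:30 end I → 0
Peak is 3, at 11:30 (D, E, H).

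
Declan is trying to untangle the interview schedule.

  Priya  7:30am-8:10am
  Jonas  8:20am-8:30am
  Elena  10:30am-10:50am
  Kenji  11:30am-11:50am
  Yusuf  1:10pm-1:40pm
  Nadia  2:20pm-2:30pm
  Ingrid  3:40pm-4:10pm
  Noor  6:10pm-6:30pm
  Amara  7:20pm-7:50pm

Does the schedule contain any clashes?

No

Sorted by start: Priya, Jonas, Elena, Kenji, Yusuf, Nadia, Ingrid, Noor, Amara.
Jonas starts after Priya ends — done with Priya.
Elena starts after Jonas ends — done with Jonas.
Kenji starts after Elena ends — done with Elena.
Yusuf starts after Kenji ends — done with Kenji.
Nadia starts after Yusuf ends — done with Yusuf.
Ingrid starts after Nadia ends — done with Nadia.
Noor starts after Ingrid ends — done with Ingrid.
Amara starts after Noor ends.
Every pair is clear; the schedule has no overlaps.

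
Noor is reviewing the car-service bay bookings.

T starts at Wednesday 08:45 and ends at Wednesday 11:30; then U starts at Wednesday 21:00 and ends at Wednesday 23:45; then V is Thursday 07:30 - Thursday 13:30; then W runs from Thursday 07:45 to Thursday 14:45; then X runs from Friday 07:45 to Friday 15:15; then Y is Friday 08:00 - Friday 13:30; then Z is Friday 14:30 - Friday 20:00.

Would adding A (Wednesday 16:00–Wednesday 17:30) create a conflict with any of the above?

No — it doesn't clash with anything

T: ends Wednesday 11:30 at or before A starts Wednesday 16:00 → clear.
U: starts Wednesday 21:00 at or after A ends Wednesday 17:30 → clear.
V: starts Thursday 07:30 at or after A ends Wednesday 17:30 → clear.
W: starts Thursday 07:45 at or after A ends Wednesday 17:30 → clear.
X: starts Friday 07:45 at or after A ends Wednesday 17:30 → clear.
Y: starts Friday 08:00 at or after A ends Wednesday 17:30 → clear.
Z: starts Friday 14:30 at or after A ends Wednesday 17:30 → clear.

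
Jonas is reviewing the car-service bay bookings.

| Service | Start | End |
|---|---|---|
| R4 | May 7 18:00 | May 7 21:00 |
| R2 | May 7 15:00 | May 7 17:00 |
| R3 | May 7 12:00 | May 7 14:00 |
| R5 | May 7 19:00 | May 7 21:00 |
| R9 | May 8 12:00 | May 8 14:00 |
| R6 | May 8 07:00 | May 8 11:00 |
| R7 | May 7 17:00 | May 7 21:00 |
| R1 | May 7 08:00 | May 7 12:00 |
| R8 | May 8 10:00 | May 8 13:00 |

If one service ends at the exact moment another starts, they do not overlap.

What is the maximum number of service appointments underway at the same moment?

3

Sort all start/end points and keep a running count:
May 7 08:00 start R1 → 1
May 7 12:00 end R1 → 0
May 7 12:00 start R3 → 1
May 7 14:00 end R3 → 0
May 7 15:00 start R2 → 1
May 7 17:00 end R2 → 0
May 7 17:00 start R7 → 1
May 7 18:00 start R4 → 2
May 7 19:00 start R5 → 3
May 7 21:00 end R4 → 2
May 7 21:00 end R5 → 1
May 7 21:00 end R7 → 0
May 8 07:00 start R6 → 1
May 8 10:00 start R8 → 2
May 8 11:00 end R6 → 1
May 8 12:00 start R9 → 2
May 8 13:00 end R8 → 1
May 8 14:00 end R9 → 0
Peak is 3, at May 7 19:00 (R4, R5, R7).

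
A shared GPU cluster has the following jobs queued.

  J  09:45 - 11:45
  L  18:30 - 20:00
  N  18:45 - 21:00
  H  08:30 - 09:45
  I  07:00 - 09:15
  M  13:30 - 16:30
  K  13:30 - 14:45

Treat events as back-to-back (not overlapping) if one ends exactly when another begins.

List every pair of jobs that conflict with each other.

Sorted by start: I, H, J, K, M, L, N.
H starts before I ends → I and H overlap.
J starts after I ends, so nothing later overlaps I either.
J starts exactly when H ends (back-to-back, no overlap), so nothing later overlaps H either.
K starts after J ends, so nothing later overlaps J either.
M starts before K ends → K and M overlap.
L starts after K ends, so nothing later overlaps K either.
L starts after M ends, so nothing later overlaps M either.
N starts before L ends → L and N overlap.

H & I, K & M, L & N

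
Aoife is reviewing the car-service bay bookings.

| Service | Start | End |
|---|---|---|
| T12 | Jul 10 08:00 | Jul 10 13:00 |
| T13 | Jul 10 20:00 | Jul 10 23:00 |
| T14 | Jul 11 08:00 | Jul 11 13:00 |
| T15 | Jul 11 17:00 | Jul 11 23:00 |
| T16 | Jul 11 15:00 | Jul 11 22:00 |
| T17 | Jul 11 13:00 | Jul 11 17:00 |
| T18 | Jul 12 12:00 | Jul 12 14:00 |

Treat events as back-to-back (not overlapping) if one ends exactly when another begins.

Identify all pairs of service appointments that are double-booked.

T15 & T16, T16 & T17

Two intervals overlap when each starts before the other ends.
Sorted by start: T12, T13, T14, T17, T16, T15, T18.
T13 starts after T12 ends; T12 is clear from here.
T14 starts after T13 ends; T13 is clear from here.
T17 starts exactly when T14 ends (back-to-back, no overlap); T14 is clear from here.
T16 starts before T17 ends → T17 and T16 overlap.
T15 starts exactly when T17 ends (back-to-back, no overlap); T17 is clear from here.
T15 starts before T16 ends → T16 and T15 overlap.
T18 starts after T16 ends.
T18 starts after T15 ends.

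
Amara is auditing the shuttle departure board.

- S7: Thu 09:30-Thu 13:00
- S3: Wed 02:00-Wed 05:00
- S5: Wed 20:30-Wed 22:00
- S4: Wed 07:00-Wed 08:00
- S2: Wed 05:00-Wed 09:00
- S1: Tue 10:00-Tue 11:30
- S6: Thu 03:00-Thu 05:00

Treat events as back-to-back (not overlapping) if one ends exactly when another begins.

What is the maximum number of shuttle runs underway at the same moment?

2

Walk through starts and ends in time order (an end at T is processed before a start at T):
Tue 10:00 start S1 → 1
Tue 11:30 end S1 → 0
Wed 02:00 start S3 → 1
Wed 05:00 end S3 → 0
Wed 05:00 start S2 → 1
Wed 07:00 start S4 → 2
Wed 08:00 end S4 → 1
Wed 09:00 end S2 → 0
Wed 20:30 start S5 → 1
Wed 22:00 end S5 → 0
Thu 03:00 start S6 → 1
Thu 05:00 end S6 → 0
Thu 09:30 start S7 → 1
Thu 13:00 end S7 → 0
Peak is 2, at Wed 07:00 (S2, S4).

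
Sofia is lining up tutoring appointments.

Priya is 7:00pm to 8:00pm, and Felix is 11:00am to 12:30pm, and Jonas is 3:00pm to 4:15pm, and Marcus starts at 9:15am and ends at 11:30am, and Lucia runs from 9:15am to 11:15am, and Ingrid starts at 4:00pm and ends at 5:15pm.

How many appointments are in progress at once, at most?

Sweep the timeline, counting +1 at each start and −1 at each end (ends before starts at a tie):
9:15am start Lucia → 1
9:15am start Marcus → 2
11:00am start Felix → 3
11:15am end Lucia → 2
11:30am end Marcus → 1
12:30pm end Felix → 0
3:00pm start Jonas → 1
4:00pm start Ingrid → 2
4:15pm end Jonas → 1
5:15pm end Ingrid → 0
7:00pm start Priya → 1
8:00pm end Priya → 0
Peak is 3, at 11:00am (Felix, Lucia, Marcus).

3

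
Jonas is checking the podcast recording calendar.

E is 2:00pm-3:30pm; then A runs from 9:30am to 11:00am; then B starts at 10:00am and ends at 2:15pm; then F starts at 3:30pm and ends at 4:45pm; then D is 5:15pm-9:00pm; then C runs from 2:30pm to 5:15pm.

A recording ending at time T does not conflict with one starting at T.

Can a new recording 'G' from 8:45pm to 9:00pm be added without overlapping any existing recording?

No — it overlaps D

A: ends 11:00am at or before G starts 8:45pm → clear.
B: ends 2:15pm at or before G starts 8:45pm → clear.
E: ends 3:30pm at or before G starts 8:45pm → clear.
C: ends 5:15pm at or before G starts 8:45pm → clear.
F: ends 4:45pm at or before G starts 8:45pm → clear.
D: starts 5:15pm before G ends 9:00pm, and ends 9:00pm after G starts 8:45pm → overlap.
G overlaps D.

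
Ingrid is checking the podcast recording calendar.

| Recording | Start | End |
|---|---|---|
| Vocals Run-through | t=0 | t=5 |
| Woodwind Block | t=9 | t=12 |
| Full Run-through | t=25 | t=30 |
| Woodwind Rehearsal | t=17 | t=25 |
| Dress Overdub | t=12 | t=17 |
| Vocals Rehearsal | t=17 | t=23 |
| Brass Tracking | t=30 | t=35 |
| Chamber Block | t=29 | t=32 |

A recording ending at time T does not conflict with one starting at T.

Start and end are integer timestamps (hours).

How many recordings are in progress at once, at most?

Sweep the timeline, counting +1 at each start and −1 at each end (ends before starts at a tie):
t=0 start Vocals Run-through → 1
t=5 end Vocals Run-through → 0
t=9 start Woodwind Block → 1
t=12 end Woodwind Block → 0
t=12 start Dress Overdub → 1
t=17 end Dress Overdub → 0
t=17 start Vocals Rehearsal → 1
t=17 start Woodwind Rehearsal → 2
t=23 end Vocals Rehearsal → 1
t=25 end Woodwind Rehearsal → 0
t=25 start Full Run-through → 1
t=29 start Chamber Block → 2
t=30 end Full Run-through → 1
t=30 start Brass Tracking → 2
t=32 end Chamber Block → 1
t=35 end Brass Tracking → 0
Peak is 2, at t=17 (Vocals Rehearsal, Woodwind Rehearsal).

2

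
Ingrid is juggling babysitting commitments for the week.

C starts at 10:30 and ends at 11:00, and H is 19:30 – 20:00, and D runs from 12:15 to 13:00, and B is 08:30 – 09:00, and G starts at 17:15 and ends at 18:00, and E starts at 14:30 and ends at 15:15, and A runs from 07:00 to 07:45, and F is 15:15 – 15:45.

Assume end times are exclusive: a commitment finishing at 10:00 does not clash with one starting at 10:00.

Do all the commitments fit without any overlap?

Yes

Check each pair: they overlap iff neither finishes before the other starts.
Sorted by start: A, B, C, D, E, F, G, H.
B starts after A ends, so A has no further overlaps.
C starts after B ends, so B has no further overlaps.
D starts after C ends, so C has no further overlaps.
E starts after D ends, so D has no further overlaps.
F starts exactly when E ends (back-to-back, no overlap), so E has no further overlaps.
G starts after F ends, so F has no further overlaps.
H starts after G ends.
Every pair is clear; the schedule has no overlaps.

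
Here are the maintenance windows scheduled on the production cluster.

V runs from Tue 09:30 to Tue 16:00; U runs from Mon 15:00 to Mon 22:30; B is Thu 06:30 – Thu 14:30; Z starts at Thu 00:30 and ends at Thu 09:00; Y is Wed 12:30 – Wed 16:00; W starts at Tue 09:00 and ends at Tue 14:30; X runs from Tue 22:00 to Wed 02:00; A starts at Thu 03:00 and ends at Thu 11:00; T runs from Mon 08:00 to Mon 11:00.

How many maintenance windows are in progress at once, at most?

Sweep the timeline, counting +1 at each start and −1 at each end (ends before starts at a tie):
Mon 08:00 start T → 1
Mon 11:00 end T → 0
Mon 15:00 start U → 1
Mon 22:30 end U → 0
Tue 09:00 start W → 1
Tue 09:30 start V → 2
Tue 14:30 end W → 1
Tue 16:00 end V → 0
Tue 22:00 start X → 1
Wed 02:00 end X → 0
Wed 12:30 start Y → 1
Wed 16:00 end Y → 0
Thu 00:30 start Z → 1
Thu 03:00 start A → 2
Thu 06:30 start B → 3
Thu 09:00 end Z → 2
Thu 11:00 end A → 1
Thu 14:30 end B → 0
Peak is 3, at Thu 06:30 (A, B, Z).

3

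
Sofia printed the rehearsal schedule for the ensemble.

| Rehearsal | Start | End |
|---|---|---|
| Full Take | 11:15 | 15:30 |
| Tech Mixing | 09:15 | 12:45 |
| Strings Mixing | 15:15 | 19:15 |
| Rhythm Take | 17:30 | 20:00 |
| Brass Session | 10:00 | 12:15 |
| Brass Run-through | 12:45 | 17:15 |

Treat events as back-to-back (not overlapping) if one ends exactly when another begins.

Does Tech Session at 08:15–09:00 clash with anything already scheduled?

No — it doesn't clash with anything

Tech Mixing: starts 09:15 at or after Tech Session ends 09:00 → clear.
Brass Session: starts 10:00 at or after Tech Session ends 09:00 → clear.
Full Take: starts 11:15 at or after Tech Session ends 09:00 → clear.
Brass Run-through: starts 12:45 at or after Tech Session ends 09:00 → clear.
Strings Mixing: starts 15:15 at or after Tech Session ends 09:00 → clear.
Rhythm Take: starts 17:30 at or after Tech Session ends 09:00 → clear.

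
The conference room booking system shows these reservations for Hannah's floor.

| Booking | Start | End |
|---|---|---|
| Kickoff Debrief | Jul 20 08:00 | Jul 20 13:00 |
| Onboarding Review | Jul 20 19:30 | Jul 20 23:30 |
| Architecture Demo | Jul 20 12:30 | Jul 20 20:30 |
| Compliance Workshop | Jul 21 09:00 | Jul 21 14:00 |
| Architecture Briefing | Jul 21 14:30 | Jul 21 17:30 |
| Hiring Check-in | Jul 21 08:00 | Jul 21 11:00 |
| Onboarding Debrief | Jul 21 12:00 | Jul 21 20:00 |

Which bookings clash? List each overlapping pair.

Sorted by start: Kickoff Debrief, Architecture Demo, Onboarding Review, Hiring Check-in, Compliance Workshop, Onboarding Debrief, Architecture Briefing.
Architecture Demo starts before Kickoff Debrief ends → Kickoff Debrief and Architecture Demo overlap.
Onboarding Review starts after Kickoff Debrief ends, so nothing later overlaps Kickoff Debrief either.
Onboarding Review starts before Architecture Demo ends → Architecture Demo and Onboarding Review overlap.
Hiring Check-in starts after Architecture Demo ends, so nothing later overlaps Architecture Demo either.
Hiring Check-in starts after Onboarding Review ends, so nothing later overlaps Onboarding Review either.
Compliance Workshop starts before Hiring Check-in ends → Hiring Check-in and Compliance Workshop overlap.
Onboarding Debrief starts after Hiring Check-in ends, so nothing later overlaps Hiring Check-in either.
Onboarding Debrief starts before Compliance Workshop ends → Compliance Workshop and Onboarding Debrief overlap.
Architecture Briefing starts after Compliance Workshop ends.
Architecture Briefing starts before Onboarding Debrief ends → Onboarding Debrief and Architecture Briefing overlap.

Architecture Briefing & Onboarding Debrief, Architecture Demo & Kickoff Debrief, Architecture Demo & Onboarding Review, Compliance Workshop & Hiring Check-in, Compliance Workshop & Onboarding Debrief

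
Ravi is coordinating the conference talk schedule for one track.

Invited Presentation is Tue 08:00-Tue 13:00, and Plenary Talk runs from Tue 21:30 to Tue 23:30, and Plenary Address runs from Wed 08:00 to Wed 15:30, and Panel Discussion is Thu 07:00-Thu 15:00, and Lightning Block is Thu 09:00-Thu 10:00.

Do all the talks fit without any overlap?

Sorted by start: Invited Presentation, Plenary Talk, Plenary Address, Panel Discussion, Lightning Block.
Plenary Talk starts after Invited Presentation ends — done with Invited Presentation.
Plenary Address starts after Plenary Talk ends — done with Plenary Talk.
Panel Discussion starts after Plenary Address ends — done with Plenary Address.
Lightning Block starts before Panel Discussion ends → Panel Discussion and Lightning Block overlap.
That's a conflict, so the schedule is not conflict-free.

No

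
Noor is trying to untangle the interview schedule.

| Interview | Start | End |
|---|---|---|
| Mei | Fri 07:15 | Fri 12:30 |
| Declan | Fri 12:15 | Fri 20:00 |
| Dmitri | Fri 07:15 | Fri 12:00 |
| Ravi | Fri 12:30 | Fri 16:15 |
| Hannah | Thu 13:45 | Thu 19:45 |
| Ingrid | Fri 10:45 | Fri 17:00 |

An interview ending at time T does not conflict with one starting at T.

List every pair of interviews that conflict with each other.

Sorted by start: Hannah, Dmitri, Mei, Ingrid, Declan, Ravi.
Dmitri starts after Hannah ends, so nothing later overlaps Hannah either.
Mei starts before Dmitri ends → Dmitri and Mei overlap.
Ingrid starts before Dmitri ends → Dmitri and Ingrid overlap.
Declan starts after Dmitri ends, so nothing later overlaps Dmitri either.
Ingrid starts before Mei ends → Mei and Ingrid overlap.
Declan starts before Mei ends → Mei and Declan overlap.
Ravi starts exactly when Mei ends (back-to-back, no overlap).
Declan starts before Ingrid ends → Ingrid and Declan overlap.
Ravi starts before Ingrid ends → Ingrid and Ravi overlap.
Ravi starts before Declan ends → Declan and Ravi overlap.

Declan & Ingrid, Declan & Mei, Declan & Ravi, Dmitri & Ingrid, Dmitri & Mei, Ingrid & Mei, Ingrid & Ravi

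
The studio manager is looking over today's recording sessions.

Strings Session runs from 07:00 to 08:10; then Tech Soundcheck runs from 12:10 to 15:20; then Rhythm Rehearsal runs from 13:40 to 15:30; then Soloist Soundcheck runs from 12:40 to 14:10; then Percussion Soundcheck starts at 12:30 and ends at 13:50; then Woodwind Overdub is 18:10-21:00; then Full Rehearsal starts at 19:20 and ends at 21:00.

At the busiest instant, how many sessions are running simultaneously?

4

Sweep the timeline, counting +1 at each start and −1 at each end (ends before starts at a tie):
07:00 start Strings Session → 1
08:10 end Strings Session → 0
12:10 start Tech Soundcheck → 1
12:30 start Percussion Soundcheck → 2
12:40 start Soloist Soundcheck → 3
13:40 start Rhythm Rehearsal → 4
13:50 end Percussion Soundcheck → 3
14:10 end Soloist Soundcheck → 2
15:20 end Tech Soundcheck → 1
15:30 end Rhythm Rehearsal → 0
18:10 start Woodwind Overdub → 1
19:20 start Full Rehearsal → 2
21:00 end Full Rehearsal → 1
21:00 end Woodwind Overdub → 0
Peak is 4, at 13:40 (Percussion Soundcheck, Rhythm Rehearsal, Soloist Soundcheck, Tech Soundcheck).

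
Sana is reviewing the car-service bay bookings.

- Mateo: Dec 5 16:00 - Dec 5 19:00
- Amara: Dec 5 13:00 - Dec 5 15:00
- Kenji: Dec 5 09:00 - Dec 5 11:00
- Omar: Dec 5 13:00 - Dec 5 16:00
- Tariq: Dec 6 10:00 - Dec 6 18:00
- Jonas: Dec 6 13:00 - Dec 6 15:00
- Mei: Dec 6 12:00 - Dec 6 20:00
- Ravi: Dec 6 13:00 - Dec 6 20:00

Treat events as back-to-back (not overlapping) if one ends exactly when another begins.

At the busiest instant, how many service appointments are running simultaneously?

Walk through starts and ends in time order (an end at T is processed before a start at T):
Dec 5 09:00 start Kenji → 1
Dec 5 11:00 end Kenji → 0
Dec 5 13:00 start Amara → 1
Dec 5 13:00 start Omar → 2
Dec 5 15:00 end Amara → 1
Dec 5 16:00 end Omar → 0
Dec 5 16:00 start Mateo → 1
Dec 5 19:00 end Mateo → 0
Dec 6 10:00 start Tariq → 1
Dec 6 12:00 start Mei → 2
Dec 6 13:00 start Jonas → 3
Dec 6 13:00 start Ravi → 4
Dec 6 15:00 end Jonas → 3
Dec 6 18:00 end Tariq → 2
Dec 6 20:00 end Mei → 1
Dec 6 20:00 end Ravi → 0
Peak is 4, at Dec 6 13:00 (Jonas, Mei, Ravi, Tariq).

4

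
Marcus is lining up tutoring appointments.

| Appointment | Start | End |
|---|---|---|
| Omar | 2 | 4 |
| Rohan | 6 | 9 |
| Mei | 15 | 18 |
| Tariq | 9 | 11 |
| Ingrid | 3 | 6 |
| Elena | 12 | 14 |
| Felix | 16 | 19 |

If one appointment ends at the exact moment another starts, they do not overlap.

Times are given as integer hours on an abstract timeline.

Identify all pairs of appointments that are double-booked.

Sorted by start: Omar, Ingrid, Rohan, Tariq, Elena, Mei, Felix.
Ingrid starts before Omar ends → Omar and Ingrid overlap.
Rohan starts after Omar ends, so Omar has no further overlaps.
Rohan starts exactly when Ingrid ends (back-to-back, no overlap), so Ingrid has no further overlaps.
Tariq starts exactly when Rohan ends (back-to-back, no overlap), so Rohan has no further overlaps.
Elena starts after Tariq ends, so Tariq has no further overlaps.
Mei starts after Elena ends, so Elena has no further overlaps.
Felix starts before Mei ends → Mei and Felix overlap.

Felix & Mei, Ingrid & Omar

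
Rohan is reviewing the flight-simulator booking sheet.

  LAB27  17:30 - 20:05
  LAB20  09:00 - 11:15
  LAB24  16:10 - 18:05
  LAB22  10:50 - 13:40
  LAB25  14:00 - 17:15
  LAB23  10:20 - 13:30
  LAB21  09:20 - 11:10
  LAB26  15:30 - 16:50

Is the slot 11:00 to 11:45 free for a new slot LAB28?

No — it overlaps LAB20, LAB21, LAB22, LAB23

LAB20: starts 09:00 before LAB28 ends 11:45, and ends 11:15 after LAB28 starts 11:00 → overlap.
LAB21: starts 09:20 before LAB28 ends 11:45, and ends 11:10 after LAB28 starts 11:00 → overlap.
LAB23: starts 10:20 before LAB28 ends 11:45, and ends 13:30 after LAB28 starts 11:00 → overlap.
LAB22: starts 10:50 before LAB28 ends 11:45, and ends 13:40 after LAB28 starts 11:00 → overlap.
LAB25: starts 14:00 at or after LAB28 ends 11:45 → clear.
LAB26: starts 15:30 at or after LAB28 ends 11:45 → clear.
LAB24: starts 16:10 at or after LAB28 ends 11:45 → clear.
LAB27: starts 17:30 at or after LAB28 ends 11:45 → clear.
LAB28 overlaps LAB20, LAB21, LAB22, LAB23.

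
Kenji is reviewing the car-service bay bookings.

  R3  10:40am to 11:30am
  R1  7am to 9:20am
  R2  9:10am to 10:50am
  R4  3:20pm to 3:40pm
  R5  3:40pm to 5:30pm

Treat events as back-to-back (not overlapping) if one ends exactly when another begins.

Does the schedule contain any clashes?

Yes

Sorted by start: R1, R2, R3, R4, R5.
R2 starts before R1 ends → R1 and R2 overlap.
That's a conflict, so the schedule is not conflict-free.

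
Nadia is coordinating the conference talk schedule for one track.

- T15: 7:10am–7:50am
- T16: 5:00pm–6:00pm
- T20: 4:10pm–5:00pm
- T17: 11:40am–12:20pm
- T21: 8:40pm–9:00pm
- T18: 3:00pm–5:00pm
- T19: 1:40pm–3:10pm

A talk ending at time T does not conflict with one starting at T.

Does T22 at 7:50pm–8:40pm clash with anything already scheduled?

No — it doesn't clash with anything

T15: ends 7:50am at or before T22 starts 7:50pm → clear.
T17: ends 12:20pm at or before T22 starts 7:50pm → clear.
T19: ends 3:10pm at or before T22 starts 7:50pm → clear.
T18: ends 5:00pm at or before T22 starts 7:50pm → clear.
T20: ends 5:00pm at or before T22 starts 7:50pm → clear.
T16: ends 6:00pm at or before T22 starts 7:50pm → clear.
T21: starts 8:40pm at or after T22 ends 8:40pm → clear.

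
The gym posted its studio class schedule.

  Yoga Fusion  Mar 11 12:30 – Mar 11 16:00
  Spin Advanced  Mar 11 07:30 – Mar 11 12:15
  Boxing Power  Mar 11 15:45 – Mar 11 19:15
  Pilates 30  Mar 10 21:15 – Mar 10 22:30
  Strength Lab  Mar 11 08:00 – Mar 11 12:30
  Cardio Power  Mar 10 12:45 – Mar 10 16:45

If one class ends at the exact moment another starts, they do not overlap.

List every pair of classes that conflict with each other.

Two intervals overlap when each starts before the other ends.
Sorted by start: Cardio Power, Pilates 30, Spin Advanced, Strength Lab, Yoga Fusion, Boxing Power.
Pilates 30 starts after Cardio Power ends; Cardio Power is clear from here.
Spin Advanced starts after Pilates 30 ends; Pilates 30 is clear from here.
Strength Lab starts before Spin Advanced ends → Spin Advanced and Strength Lab overlap.
Yoga Fusion starts after Spin Advanced ends; Spin Advanced is clear from here.
Yoga Fusion starts exactly when Strength Lab ends (back-to-back, no overlap); Strength Lab is clear from here.
Boxing Power starts before Yoga Fusion ends → Yoga Fusion and Boxing Power overlap.

Boxing Power & Yoga Fusion, Spin Advanced & Strength Lab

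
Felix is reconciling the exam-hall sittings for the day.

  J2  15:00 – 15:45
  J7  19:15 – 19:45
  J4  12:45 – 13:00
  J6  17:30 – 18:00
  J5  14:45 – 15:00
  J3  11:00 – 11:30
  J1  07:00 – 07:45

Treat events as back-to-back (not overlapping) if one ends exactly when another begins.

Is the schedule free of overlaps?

Yes

Sorted by start: J1, J3, J4, J5, J2, J6, J7.
J3 starts after J1 ends, so nothing later overlaps J1 either.
J4 starts after J3 ends, so nothing later overlaps J3 either.
J5 starts after J4 ends, so nothing later overlaps J4 either.
J2 starts exactly when J5 ends (back-to-back, no overlap), so nothing later overlaps J5 either.
J6 starts after J2 ends, so nothing later overlaps J2 either.
J7 starts after J6 ends.
Every pair is clear; the schedule has no overlaps.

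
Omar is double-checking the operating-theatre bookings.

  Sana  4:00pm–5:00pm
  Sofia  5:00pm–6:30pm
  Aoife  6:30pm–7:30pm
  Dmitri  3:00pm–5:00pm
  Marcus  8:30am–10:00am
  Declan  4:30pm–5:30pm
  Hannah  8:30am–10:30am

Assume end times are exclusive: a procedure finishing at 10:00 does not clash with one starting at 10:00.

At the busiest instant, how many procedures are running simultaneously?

3

Walk through starts and ends in time order (an end at T is processed before a start at T):
8:30am start Hannah → 1
8:30am start Marcus → 2
10:00am end Marcus → 1
10:30am end Hannah → 0
3:00pm start Dmitri → 1
4:00pm start Sana → 2
4:30pm start Declan → 3
5:00pm end Dmitri → 2
5:00pm end Sana → 1
5:00pm start Sofia → 2
5:30pm end Declan → 1
6:30pm end Sofia → 0
6:30pm start Aoife → 1
7:30pm end Aoife → 0
Peak is 3, at 4:30pm (Declan, Dmitri, Sana).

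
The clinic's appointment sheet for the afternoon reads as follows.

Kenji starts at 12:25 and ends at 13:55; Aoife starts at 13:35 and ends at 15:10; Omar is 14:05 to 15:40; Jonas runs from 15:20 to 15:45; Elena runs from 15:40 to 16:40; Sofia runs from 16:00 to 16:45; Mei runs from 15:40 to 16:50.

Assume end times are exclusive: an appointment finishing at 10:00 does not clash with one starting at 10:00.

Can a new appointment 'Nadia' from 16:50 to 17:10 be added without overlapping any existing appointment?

Yes — the slot is free

Kenji: ends 13:55 at or before Nadia starts 16:50 → clear.
Aoife: ends 15:10 at or before Nadia starts 16:50 → clear.
Omar: ends 15:40 at or before Nadia starts 16:50 → clear.
Jonas: ends 15:45 at or before Nadia starts 16:50 → clear.
Elena: ends 16:40 at or before Nadia starts 16:50 → clear.
Mei: ends 16:50 at or before Nadia starts 16:50 → clear.
Sofia: ends 16:45 at or before Nadia starts 16:50 → clear.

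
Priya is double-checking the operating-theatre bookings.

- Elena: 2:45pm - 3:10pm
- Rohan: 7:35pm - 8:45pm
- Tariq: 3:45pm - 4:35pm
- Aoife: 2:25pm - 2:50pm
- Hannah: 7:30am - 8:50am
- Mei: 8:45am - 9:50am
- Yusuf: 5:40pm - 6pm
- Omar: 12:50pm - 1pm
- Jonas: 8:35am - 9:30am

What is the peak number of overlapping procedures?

3

Walk through starts and ends in time order (an end at T is processed before a start at T):
7:30am start Hannah → 1
8:35am start Jonas → 2
8:45am start Mei → 3
8:50am end Hannah → 2
9:30am end Jonas → 1
9:50am end Mei → 0
12:50pm start Omar → 1
1pm end Omar → 0
2:25pm start Aoife → 1
2:45pm start Elena → 2
2:50pm end Aoife → 1
3:10pm end Elena → 0
3:45pm start Tariq → 1
4:35pm end Tariq → 0
5:40pm start Yusuf → 1
6pm end Yusuf → 0
7:35pm start Rohan → 1
8:45pm end Rohan → 0
Peak is 3, at 8:45am (Hannah, Jonas, Mei).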